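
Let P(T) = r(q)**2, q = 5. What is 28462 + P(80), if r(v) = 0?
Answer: 28462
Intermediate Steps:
P(T) = 0 (P(T) = 0**2 = 0)
28462 + P(80) = 28462 + 0 = 28462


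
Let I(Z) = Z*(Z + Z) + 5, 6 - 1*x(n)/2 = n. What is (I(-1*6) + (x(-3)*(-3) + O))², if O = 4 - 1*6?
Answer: 441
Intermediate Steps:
x(n) = 12 - 2*n
I(Z) = 5 + 2*Z² (I(Z) = Z*(2*Z) + 5 = 2*Z² + 5 = 5 + 2*Z²)
O = -2 (O = 4 - 6 = -2)
(I(-1*6) + (x(-3)*(-3) + O))² = ((5 + 2*(-1*6)²) + ((12 - 2*(-3))*(-3) - 2))² = ((5 + 2*(-6)²) + ((12 + 6)*(-3) - 2))² = ((5 + 2*36) + (18*(-3) - 2))² = ((5 + 72) + (-54 - 2))² = (77 - 56)² = 21² = 441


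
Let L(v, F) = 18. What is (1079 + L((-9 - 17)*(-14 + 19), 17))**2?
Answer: 1203409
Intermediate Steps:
(1079 + L((-9 - 17)*(-14 + 19), 17))**2 = (1079 + 18)**2 = 1097**2 = 1203409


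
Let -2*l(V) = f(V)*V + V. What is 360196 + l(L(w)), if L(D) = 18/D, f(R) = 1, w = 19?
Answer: 6843706/19 ≈ 3.6020e+5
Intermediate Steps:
l(V) = -V (l(V) = -(1*V + V)/2 = -(V + V)/2 = -V)
360196 + l(L(w)) = 360196 - 18/19 = 6843706/19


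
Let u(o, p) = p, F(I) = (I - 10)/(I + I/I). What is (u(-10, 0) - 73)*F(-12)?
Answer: -146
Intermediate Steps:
F(I) = (-10 + I)/(1 + I) (F(I) = (-10 + I)/(I + 1) = (-10 + I)/(1 + I))
(u(-10, 0) - 73)*F(-12) = (0 - 73)*((-10 - 12)/(1 - 12)) = -73*(-22)/(-11) = -(-73)*(-22)/11 = -73*2 = -146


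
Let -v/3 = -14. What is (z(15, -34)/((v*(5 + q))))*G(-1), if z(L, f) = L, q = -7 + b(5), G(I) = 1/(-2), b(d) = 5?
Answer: -5/84 ≈ -0.059524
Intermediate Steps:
v = 42 (v = -3*(-14) = 42)
G(I) = -1/2
q = -2 (q = -7 + 5 = -2)
(z(15, -34)/((v*(5 + q))))*G(-1) = (15/((42*(5 - 2))))*(-1/2) = (15/((42*3)))*(-1/2) = (15/126)*(-1/2) = (15*(1/126))*(-1/2) = (5/42)*(-1/2) = -5/84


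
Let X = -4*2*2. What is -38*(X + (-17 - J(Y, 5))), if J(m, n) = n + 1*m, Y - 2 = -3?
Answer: 1406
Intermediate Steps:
Y = -1 (Y = 2 - 3 = -1)
J(m, n) = m + n (J(m, n) = n + m = m + n)
X = -16 (X = -8*2 = -16)
-38*(X + (-17 - J(Y, 5))) = -38*(-16 + (-17 - (-1 + 5))) = -38*(-16 + (-17 - 1*4)) = -38*(-16 + (-17 - 4)) = -38*(-16 - 21) = -38*(-37) = 1406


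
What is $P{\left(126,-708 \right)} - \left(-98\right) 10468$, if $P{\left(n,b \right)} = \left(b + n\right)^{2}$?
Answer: $1364588$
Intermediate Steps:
$P{\left(126,-708 \right)} - \left(-98\right) 10468 = \left(-708 + 126\right)^{2} - \left(-98\right) 10468 = \left(-582\right)^{2} - -1025864 = 338724 + 1025864 = 1364588$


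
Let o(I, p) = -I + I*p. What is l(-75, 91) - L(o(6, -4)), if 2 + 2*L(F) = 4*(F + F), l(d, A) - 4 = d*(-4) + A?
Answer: 516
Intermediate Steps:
l(d, A) = 4 + A - 4*d (l(d, A) = 4 + (d*(-4) + A) = 4 + (-4*d + A) = 4 + (A - 4*d) = 4 + A - 4*d)
L(F) = -1 + 4*F (L(F) = -1 + (4*(F + F))/2 = -1 + (4*(2*F))/2 = -1 + (8*F)/2 = -1 + 4*F)
l(-75, 91) - L(o(6, -4)) = (4 + 91 - 4*(-75)) - (-1 + 4*(6*(-1 - 4))) = (4 + 91 + 300) - (-1 + 4*(6*(-5))) = 395 - (-1 + 4*(-30)) = 395 - (-1 - 120) = 395 - 1*(-121) = 395 + 121 = 516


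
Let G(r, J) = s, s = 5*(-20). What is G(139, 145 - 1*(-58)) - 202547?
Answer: -202647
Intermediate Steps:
s = -100
G(r, J) = -100
G(139, 145 - 1*(-58)) - 202547 = -100 - 202547 = -202647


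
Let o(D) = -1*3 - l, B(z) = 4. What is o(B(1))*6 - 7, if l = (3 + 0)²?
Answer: -79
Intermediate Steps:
l = 9 (l = 3² = 9)
o(D) = -12 (o(D) = -1*3 - 1*9 = -3 - 9 = -12)
o(B(1))*6 - 7 = -12*6 - 7 = -72 - 7 = -79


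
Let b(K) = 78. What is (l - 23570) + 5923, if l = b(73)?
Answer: -17569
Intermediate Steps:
l = 78
(l - 23570) + 5923 = (78 - 23570) + 5923 = -23492 + 5923 = -17569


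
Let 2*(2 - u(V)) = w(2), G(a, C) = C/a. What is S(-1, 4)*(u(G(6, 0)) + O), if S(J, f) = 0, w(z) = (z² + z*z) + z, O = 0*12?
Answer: 0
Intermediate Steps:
O = 0
w(z) = z + 2*z² (w(z) = (z² + z²) + z = 2*z² + z = z + 2*z²)
u(V) = -3 (u(V) = 2 - (1 + 2*2) = 2 - (1 + 4) = 2 - 5 = -3)
S(-1, 4)*(u(G(6, 0)) + O) = 0*(-3 + 0) = 0*(-3) = 0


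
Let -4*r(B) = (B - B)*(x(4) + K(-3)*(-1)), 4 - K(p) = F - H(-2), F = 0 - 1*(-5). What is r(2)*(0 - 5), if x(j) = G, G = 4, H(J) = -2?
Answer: 0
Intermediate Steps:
F = 5 (F = 0 + 5 = 5)
x(j) = 4
K(p) = -3 (K(p) = 4 - (5 - 1*(-2)) = 4 - (5 + 2) = 4 - 1*7 = 4 - 7 = -3)
r(B) = 0 (r(B) = -(B - B)*(4 - 3*(-1))/4 = -0*(4 + 3) = -0*7 = -1/4*0 = 0)
r(2)*(0 - 5) = 0*(0 - 5) = 0*(-5) = 0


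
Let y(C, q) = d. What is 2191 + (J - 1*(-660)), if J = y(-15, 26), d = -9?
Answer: 2842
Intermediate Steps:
y(C, q) = -9
J = -9
2191 + (J - 1*(-660)) = 2191 + (-9 - 1*(-660)) = 2191 + (-9 + 660) = 2191 + 651 = 2842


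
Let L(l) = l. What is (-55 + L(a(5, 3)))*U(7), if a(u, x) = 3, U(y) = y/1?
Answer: -364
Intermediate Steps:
U(y) = y (U(y) = y*1 = y)
(-55 + L(a(5, 3)))*U(7) = (-55 + 3)*7 = -52*7 = -364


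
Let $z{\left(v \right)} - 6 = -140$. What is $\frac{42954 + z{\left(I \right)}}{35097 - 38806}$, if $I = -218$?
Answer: $- \frac{42820}{3709} \approx -11.545$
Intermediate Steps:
$z{\left(v \right)} = -134$ ($z{\left(v \right)} = 6 - 140 = -134$)
$\frac{42954 + z{\left(I \right)}}{35097 - 38806} = \frac{42954 - 134}{35097 - 38806} = \frac{42820}{-3709} = 42820 \left(- \frac{1}{3709}\right) = - \frac{42820}{3709}$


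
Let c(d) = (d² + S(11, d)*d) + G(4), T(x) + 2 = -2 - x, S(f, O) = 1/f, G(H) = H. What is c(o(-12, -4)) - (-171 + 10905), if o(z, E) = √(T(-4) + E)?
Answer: -10734 + 2*I/11 ≈ -10734.0 + 0.18182*I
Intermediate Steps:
T(x) = -4 - x (T(x) = -2 + (-2 - x) = -4 - x)
o(z, E) = √E (o(z, E) = √((-4 - 1*(-4)) + E) = √((-4 + 4) + E) = √(0 + E) = √E)
c(d) = 4 + d² + d/11 (c(d) = (d² + d/11) + 4 = 4 + d² + d/11)
c(o(-12, -4)) - (-171 + 10905) = (4 + (√(-4))² + √(-4)/11) - (-171 + 10905) = (4 + (2*I)² + (2*I)/11) - 1*10734 = (4 - 4 + 2*I/11) - 10734 = 2*I/11 - 10734 = -10734 + 2*I/11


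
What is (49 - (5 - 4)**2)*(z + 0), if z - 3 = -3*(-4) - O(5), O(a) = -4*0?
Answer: 720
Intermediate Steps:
O(a) = 0
z = 15 (z = 3 + (-3*(-4) - 1*0) = 3 + (12 + 0) = 3 + 12 = 15)
(49 - (5 - 4)**2)*(z + 0) = (49 - (5 - 4)**2)*(15 + 0) = (49 - 1*1**2)*15 = (49 - 1*1)*15 = (49 - 1)*15 = 48*15 = 720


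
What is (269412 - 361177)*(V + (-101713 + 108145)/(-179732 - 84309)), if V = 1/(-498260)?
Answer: 58822693041433/26312213732 ≈ 2235.6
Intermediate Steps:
V = -1/498260 ≈ -2.0070e-6
(269412 - 361177)*(V + (-101713 + 108145)/(-179732 - 84309)) = (269412 - 361177)*(-1/498260 + (-101713 + 108145)/(-179732 - 84309)) = -91765*(-1/498260 + 6432/(-264041)) = -91765*(-1/498260 + 6432*(-1/264041)) = -91765*(-1/498260 - 6432/264041) = -91765*(-3205072361/131561068660) = 58822693041433/26312213732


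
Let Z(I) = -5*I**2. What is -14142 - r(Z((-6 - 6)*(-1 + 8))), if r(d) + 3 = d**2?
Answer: -1244692539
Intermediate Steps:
r(d) = -3 + d**2
-14142 - r(Z((-6 - 6)*(-1 + 8))) = -14142 - (-3 + (-5*(-1 + 8)**2*(-6 - 6)**2)**2) = -14142 - (-3 + (-5*(-12*7)**2)**2) = -14142 - (-3 + (-5*(-84)**2)**2) = -14142 - (-3 + (-5*7056)**2) = -14142 - (-3 + (-35280)**2) = -14142 - (-3 + 1244678400) = -14142 - 1*1244678397 = -14142 - 1244678397 = -1244692539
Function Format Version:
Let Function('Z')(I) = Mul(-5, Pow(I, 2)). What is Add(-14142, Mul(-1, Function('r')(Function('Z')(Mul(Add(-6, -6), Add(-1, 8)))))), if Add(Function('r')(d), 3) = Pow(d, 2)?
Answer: -1244692539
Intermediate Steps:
Function('r')(d) = Add(-3, Pow(d, 2))
Add(-14142, Mul(-1, Function('r')(Function('Z')(Mul(Add(-6, -6), Add(-1, 8)))))) = Add(-14142, Mul(-1, Add(-3, Pow(Mul(-5, Pow(Mul(Add(-6, -6), Add(-1, 8)), 2)), 2)))) = Add(-14142, Mul(-1, Add(-3, Pow(Mul(-5, Pow(Mul(-12, 7), 2)), 2)))) = Add(-14142, Mul(-1, Add(-3, Pow(Mul(-5, Pow(-84, 2)), 2)))) = Add(-14142, Mul(-1, Add(-3, Pow(Mul(-5, 7056), 2)))) = Add(-14142, Mul(-1, Add(-3, Pow(-35280, 2)))) = Add(-14142, Mul(-1, Add(-3, 1244678400))) = Add(-14142, Mul(-1, 1244678397)) = Add(-14142, -1244678397) = -1244692539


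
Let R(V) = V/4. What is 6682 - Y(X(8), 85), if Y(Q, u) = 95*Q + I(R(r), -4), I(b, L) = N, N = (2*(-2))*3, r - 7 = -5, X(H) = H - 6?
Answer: 6504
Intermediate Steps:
X(H) = -6 + H
r = 2 (r = 7 - 5 = 2)
R(V) = V/4 (R(V) = V*(1/4) = V/4)
N = -12 (N = -4*3 = -12)
I(b, L) = -12
Y(Q, u) = -12 + 95*Q (Y(Q, u) = 95*Q - 12 = -12 + 95*Q)
6682 - Y(X(8), 85) = 6682 - (-12 + 95*(-6 + 8)) = 6682 - (-12 + 95*2) = 6682 - (-12 + 190) = 6682 - 1*178 = 6682 - 178 = 6504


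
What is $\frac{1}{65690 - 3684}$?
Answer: $\frac{1}{62006} \approx 1.6127 \cdot 10^{-5}$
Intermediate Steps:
$\frac{1}{65690 - 3684} = \frac{1}{62006}$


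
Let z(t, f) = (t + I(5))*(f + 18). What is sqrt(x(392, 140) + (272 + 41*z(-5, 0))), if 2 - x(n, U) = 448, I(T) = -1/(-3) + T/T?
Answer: 24*I*sqrt(5) ≈ 53.666*I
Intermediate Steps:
I(T) = 4/3 (I(T) = -1*(-1/3) + 1 = 1/3 + 1 = 4/3)
x(n, U) = -446 (x(n, U) = 2 - 1*448 = 2 - 448 = -446)
z(t, f) = (18 + f)*(4/3 + t) (z(t, f) = (t + 4/3)*(f + 18) = (4/3 + t)*(18 + f) = (18 + f)*(4/3 + t))
sqrt(x(392, 140) + (272 + 41*z(-5, 0))) = sqrt(-446 + (272 + 41*(24 + 18*(-5) + (4/3)*0 + 0*(-5)))) = sqrt(-446 + (272 + 41*(24 - 90 + 0 + 0))) = sqrt(-446 + (272 + 41*(-66))) = sqrt(-446 + (272 - 2706)) = sqrt(-446 - 2434) = sqrt(-2880) = 24*I*sqrt(5)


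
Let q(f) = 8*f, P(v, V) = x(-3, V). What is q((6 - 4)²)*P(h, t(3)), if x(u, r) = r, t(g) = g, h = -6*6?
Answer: 96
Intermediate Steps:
h = -36
P(v, V) = V
q((6 - 4)²)*P(h, t(3)) = (8*(6 - 4)²)*3 = (8*2²)*3 = (8*4)*3 = 32*3 = 96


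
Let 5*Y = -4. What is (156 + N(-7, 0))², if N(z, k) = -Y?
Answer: 614656/25 ≈ 24586.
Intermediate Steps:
Y = -⅘ (Y = (⅕)*(-4) = -⅘ ≈ -0.80000)
N(z, k) = ⅘ (N(z, k) = -1*(-⅘) = ⅘)
(156 + N(-7, 0))² = (156 + ⅘)² = (784/5)² = 614656/25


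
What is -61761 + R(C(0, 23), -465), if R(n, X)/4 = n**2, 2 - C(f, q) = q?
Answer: -59997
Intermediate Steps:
C(f, q) = 2 - q
R(n, X) = 4*n**2
-61761 + R(C(0, 23), -465) = -61761 + 4*(2 - 1*23)**2 = -61761 + 4*(2 - 23)**2 = -61761 + 4*(-21)**2 = -61761 + 4*441 = -61761 + 1764 = -59997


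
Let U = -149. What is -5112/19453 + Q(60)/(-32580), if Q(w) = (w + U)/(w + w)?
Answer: -19984143883/76053448800 ≈ -0.26276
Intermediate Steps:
Q(w) = (-149 + w)/(2*w) (Q(w) = (w - 149)/(w + w) = (-149 + w)/((2*w)) = (-149 + w)*(1/(2*w)) = (-149 + w)/(2*w))
-5112/19453 + Q(60)/(-32580) = -5112/19453 + ((1/2)*(-149 + 60)/60)/(-32580) = -5112*1/19453 + ((1/2)*(1/60)*(-89))*(-1/32580) = -5112/19453 - 89/120*(-1/32580) = -5112/19453 + 89/3909600 = -19984143883/76053448800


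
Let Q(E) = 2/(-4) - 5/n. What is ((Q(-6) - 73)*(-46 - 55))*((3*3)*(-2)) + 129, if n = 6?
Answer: -135009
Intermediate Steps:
Q(E) = -4/3 (Q(E) = 2/(-4) - 5/6 = 2*(-1/4) - 5*1/6 = -1/2 - 5/6 = -4/3)
((Q(-6) - 73)*(-46 - 55))*((3*3)*(-2)) + 129 = ((-4/3 - 73)*(-46 - 55))*((3*3)*(-2)) + 129 = (-223/3*(-101))*(9*(-2)) + 129 = (22523/3)*(-18) + 129 = -135138 + 129 = -135009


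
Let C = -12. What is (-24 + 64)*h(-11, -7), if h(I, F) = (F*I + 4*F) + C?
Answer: 1480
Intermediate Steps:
h(I, F) = -12 + 4*F + F*I (h(I, F) = (F*I + 4*F) - 12 = (4*F + F*I) - 12 = -12 + 4*F + F*I)
(-24 + 64)*h(-11, -7) = (-24 + 64)*(-12 + 4*(-7) - 7*(-11)) = 40*(-12 - 28 + 77) = 40*37 = 1480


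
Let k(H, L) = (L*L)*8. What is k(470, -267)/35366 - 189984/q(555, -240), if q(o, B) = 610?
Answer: -1592770956/5393315 ≈ -295.32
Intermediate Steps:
k(H, L) = 8*L² (k(H, L) = L²*8 = 8*L²)
k(470, -267)/35366 - 189984/q(555, -240) = (8*(-267)²)/35366 - 189984/610 = (8*71289)*(1/35366) - 189984*1/610 = 570312*(1/35366) - 94992/305 = 285156/17683 - 94992/305 = -1592770956/5393315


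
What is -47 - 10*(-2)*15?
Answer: 253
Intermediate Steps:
-47 - 10*(-2)*15 = -47 + 20*15 = -47 + 300 = 253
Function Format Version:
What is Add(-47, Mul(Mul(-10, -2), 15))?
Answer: 253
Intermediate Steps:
Add(-47, Mul(Mul(-10, -2), 15)) = Add(-47, Mul(20, 15)) = Add(-47, 300) = 253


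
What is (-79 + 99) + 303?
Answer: 323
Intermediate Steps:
(-79 + 99) + 303 = 20 + 303 = 323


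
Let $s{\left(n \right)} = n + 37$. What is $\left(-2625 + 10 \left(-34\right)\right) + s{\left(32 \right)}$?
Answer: $-2896$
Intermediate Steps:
$s{\left(n \right)} = 37 + n$
$\left(-2625 + 10 \left(-34\right)\right) + s{\left(32 \right)} = \left(-2625 + 10 \left(-34\right)\right) + \left(37 + 32\right) = \left(-2625 - 340\right) + 69 = -2965 + 69 = -2896$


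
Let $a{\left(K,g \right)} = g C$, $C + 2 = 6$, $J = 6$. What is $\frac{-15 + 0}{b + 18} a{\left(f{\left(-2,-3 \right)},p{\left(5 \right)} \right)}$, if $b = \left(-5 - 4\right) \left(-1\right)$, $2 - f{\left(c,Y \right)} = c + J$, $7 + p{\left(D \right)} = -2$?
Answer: $20$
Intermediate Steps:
$p{\left(D \right)} = -9$ ($p{\left(D \right)} = -7 - 2 = -9$)
$C = 4$ ($C = -2 + 6 = 4$)
$f{\left(c,Y \right)} = -4 - c$ ($f{\left(c,Y \right)} = 2 - \left(c + 6\right) = 2 - \left(6 + c\right) = -4 - c$)
$b = 9$ ($b = \left(-9\right) \left(-1\right) = 9$)
$a{\left(K,g \right)} = 4 g$ ($a{\left(K,g \right)} = g 4 = 4 g$)
$\frac{-15 + 0}{b + 18} a{\left(f{\left(-2,-3 \right)},p{\left(5 \right)} \right)} = \frac{-15 + 0}{9 + 18} \cdot 4 \left(-9\right) = - \frac{15}{27} \left(-36\right) = \left(-15\right) \frac{1}{27} \left(-36\right) = \left(- \frac{5}{9}\right) \left(-36\right) = 20$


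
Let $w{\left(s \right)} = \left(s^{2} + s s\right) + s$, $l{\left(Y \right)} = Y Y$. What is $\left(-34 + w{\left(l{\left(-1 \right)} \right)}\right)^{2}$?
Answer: $961$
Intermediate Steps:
$l{\left(Y \right)} = Y^{2}$
$w{\left(s \right)} = s + 2 s^{2}$ ($w{\left(s \right)} = \left(s^{2} + s^{2}\right) + s = 2 s^{2} + s = s + 2 s^{2}$)
$\left(-34 + w{\left(l{\left(-1 \right)} \right)}\right)^{2} = \left(-34 + \left(-1\right)^{2} \left(1 + 2 \left(-1\right)^{2}\right)\right)^{2} = \left(-34 + 1 \left(1 + 2 \cdot 1\right)\right)^{2} = \left(-34 + 1 \left(1 + 2\right)\right)^{2} = \left(-34 + 1 \cdot 3\right)^{2} = \left(-34 + 3\right)^{2} = \left(-31\right)^{2} = 961$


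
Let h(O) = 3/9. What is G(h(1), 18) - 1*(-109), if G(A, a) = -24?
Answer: 85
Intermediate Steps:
h(O) = 1/3 (h(O) = 3*(1/9) = 1/3)
G(h(1), 18) - 1*(-109) = -24 - 1*(-109) = -24 + 109 = 85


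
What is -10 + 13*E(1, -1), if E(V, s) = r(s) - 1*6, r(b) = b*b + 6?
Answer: 3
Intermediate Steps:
r(b) = 6 + b² (r(b) = b² + 6 = 6 + b²)
E(V, s) = s² (E(V, s) = (6 + s²) - 1*6 = (6 + s²) - 6 = s²)
-10 + 13*E(1, -1) = -10 + 13*(-1)² = -10 + 13*1 = -10 + 13 = 3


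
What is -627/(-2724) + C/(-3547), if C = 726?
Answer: 82115/3220676 ≈ 0.025496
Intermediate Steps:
-627/(-2724) + C/(-3547) = -627/(-2724) + 726/(-3547) = -627*(-1/2724) + 726*(-1/3547) = 209/908 - 726/3547 = 82115/3220676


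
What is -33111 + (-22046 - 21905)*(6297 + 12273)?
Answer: -816203181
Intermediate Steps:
-33111 + (-22046 - 21905)*(6297 + 12273) = -33111 - 43951*18570 = -33111 - 816170070 = -816203181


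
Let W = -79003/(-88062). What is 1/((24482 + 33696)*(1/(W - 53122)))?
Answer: -4677950561/5123271036 ≈ -0.91308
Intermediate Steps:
W = 79003/88062 (W = -79003*(-1/88062) = 79003/88062 ≈ 0.89713)
1/((24482 + 33696)*(1/(W - 53122))) = 1/((24482 + 33696)*(1/(79003/88062 - 53122))) = 1/(58178*(1/(-4677950561/88062))) = 1/(58178*(-88062/4677950561)) = (1/58178)*(-4677950561/88062) = -4677950561/5123271036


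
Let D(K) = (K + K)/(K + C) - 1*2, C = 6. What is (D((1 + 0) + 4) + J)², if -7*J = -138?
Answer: 2056356/5929 ≈ 346.83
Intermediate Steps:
J = 138/7 (J = -⅐*(-138) = 138/7 ≈ 19.714)
D(K) = -2 + 2*K/(6 + K) (D(K) = (K + K)/(K + 6) - 1*2 = (2*K)/(6 + K) - 2 = 2*K/(6 + K) - 2 = -2 + 2*K/(6 + K))
(D((1 + 0) + 4) + J)² = (-12/(6 + ((1 + 0) + 4)) + 138/7)² = (-12/(6 + (1 + 4)) + 138/7)² = (-12/(6 + 5) + 138/7)² = (-12/11 + 138/7)² = (1434/77)² = 2056356/5929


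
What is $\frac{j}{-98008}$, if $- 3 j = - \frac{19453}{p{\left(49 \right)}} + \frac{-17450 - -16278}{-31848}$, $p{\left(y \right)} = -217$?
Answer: $\frac{22135481}{72571591728} \approx 0.00030502$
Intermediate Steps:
$j = - \frac{22135481}{740466}$ ($j = - \frac{- \frac{19453}{-217} + \frac{-17450 - -16278}{-31848}}{3} = - \frac{\left(-19453\right) \left(- \frac{1}{217}\right) + \left(-17450 + 16278\right) \left(- \frac{1}{31848}\right)}{3} = - \frac{\frac{2779}{31} - - \frac{293}{7962}}{3} = - \frac{\frac{2779}{31} + \frac{293}{7962}}{3} = \left(- \frac{1}{3}\right) \frac{22135481}{246822} = - \frac{22135481}{740466} \approx -29.894$)
$\frac{j}{-98008} = - \frac{22135481}{740466 \left(-98008\right)} = \left(- \frac{22135481}{740466}\right) \left(- \frac{1}{98008}\right) = \frac{22135481}{72571591728}$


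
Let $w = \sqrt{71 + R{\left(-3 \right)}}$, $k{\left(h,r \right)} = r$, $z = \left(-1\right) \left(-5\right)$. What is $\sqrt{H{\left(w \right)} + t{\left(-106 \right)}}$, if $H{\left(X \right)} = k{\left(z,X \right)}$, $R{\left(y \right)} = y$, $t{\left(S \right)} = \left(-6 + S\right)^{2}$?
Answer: $\sqrt{12544 + 2 \sqrt{17}} \approx 112.04$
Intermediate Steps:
$z = 5$
$w = 2 \sqrt{17}$ ($w = \sqrt{71 - 3} = \sqrt{68} = 2 \sqrt{17} \approx 8.2462$)
$H{\left(X \right)} = X$
$\sqrt{H{\left(w \right)} + t{\left(-106 \right)}} = \sqrt{2 \sqrt{17} + \left(-6 - 106\right)^{2}} = \sqrt{2 \sqrt{17} + \left(-112\right)^{2}} = \sqrt{2 \sqrt{17} + 12544} = \sqrt{12544 + 2 \sqrt{17}}$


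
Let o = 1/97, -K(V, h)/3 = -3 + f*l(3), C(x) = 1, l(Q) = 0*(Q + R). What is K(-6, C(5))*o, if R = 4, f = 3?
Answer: 9/97 ≈ 0.092783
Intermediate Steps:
l(Q) = 0 (l(Q) = 0*(Q + 4) = 0*(4 + Q) = 0)
K(V, h) = 9 (K(V, h) = -3*(-3 + 3*0) = -3*(-3 + 0) = -3*(-3) = 9)
o = 1/97 ≈ 0.010309
K(-6, C(5))*o = 9*(1/97) = 9/97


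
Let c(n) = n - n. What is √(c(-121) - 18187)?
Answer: I*√18187 ≈ 134.86*I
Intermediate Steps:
c(n) = 0
√(c(-121) - 18187) = √(0 - 18187) = √(-18187) = I*√18187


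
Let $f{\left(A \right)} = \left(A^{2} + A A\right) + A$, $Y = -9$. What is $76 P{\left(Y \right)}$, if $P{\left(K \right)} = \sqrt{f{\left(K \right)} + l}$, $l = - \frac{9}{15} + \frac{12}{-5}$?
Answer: $380 \sqrt{6} \approx 930.81$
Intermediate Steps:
$f{\left(A \right)} = A + 2 A^{2}$ ($f{\left(A \right)} = \left(A^{2} + A^{2}\right) + A = 2 A^{2} + A = A + 2 A^{2}$)
$l = -3$ ($l = \left(-9\right) \frac{1}{15} + 12 \left(- \frac{1}{5}\right) = - \frac{3}{5} - \frac{12}{5} = -3$)
$P{\left(K \right)} = \sqrt{-3 + K \left(1 + 2 K\right)}$ ($P{\left(K \right)} = \sqrt{K \left(1 + 2 K\right) - 3} = \sqrt{-3 + K \left(1 + 2 K\right)}$)
$76 P{\left(Y \right)} = 76 \sqrt{-3 - 9 \left(1 + 2 \left(-9\right)\right)} = 76 \sqrt{-3 - 9 \left(1 - 18\right)} = 76 \sqrt{-3 - -153} = 76 \sqrt{-3 + 153} = 76 \sqrt{150} = 76 \cdot 5 \sqrt{6} = 380 \sqrt{6}$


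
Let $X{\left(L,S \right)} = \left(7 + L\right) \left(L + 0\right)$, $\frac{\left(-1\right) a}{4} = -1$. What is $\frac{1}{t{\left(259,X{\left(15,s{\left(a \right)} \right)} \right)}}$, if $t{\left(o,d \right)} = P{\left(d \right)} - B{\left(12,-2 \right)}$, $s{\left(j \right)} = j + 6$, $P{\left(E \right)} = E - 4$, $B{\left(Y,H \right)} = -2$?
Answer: $\frac{1}{328} \approx 0.0030488$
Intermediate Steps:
$a = 4$ ($a = \left(-4\right) \left(-1\right) = 4$)
$P{\left(E \right)} = -4 + E$
$s{\left(j \right)} = 6 + j$
$X{\left(L,S \right)} = L \left(7 + L\right)$ ($X{\left(L,S \right)} = \left(7 + L\right) L = L \left(7 + L\right)$)
$t{\left(o,d \right)} = -2 + d$ ($t{\left(o,d \right)} = \left(-4 + d\right) - -2 = \left(-4 + d\right) + 2 = -2 + d$)
$\frac{1}{t{\left(259,X{\left(15,s{\left(a \right)} \right)} \right)}} = \frac{1}{-2 + 15 \left(7 + 15\right)} = \frac{1}{-2 + 15 \cdot 22} = \frac{1}{-2 + 330} = \frac{1}{328}$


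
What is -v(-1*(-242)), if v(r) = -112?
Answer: 112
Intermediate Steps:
-v(-1*(-242)) = -1*(-112) = 112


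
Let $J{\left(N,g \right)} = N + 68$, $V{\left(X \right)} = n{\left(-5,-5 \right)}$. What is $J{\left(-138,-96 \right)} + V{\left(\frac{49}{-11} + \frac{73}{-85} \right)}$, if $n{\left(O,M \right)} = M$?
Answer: $-75$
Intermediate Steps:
$V{\left(X \right)} = -5$
$J{\left(N,g \right)} = 68 + N$
$J{\left(-138,-96 \right)} + V{\left(\frac{49}{-11} + \frac{73}{-85} \right)} = \left(68 - 138\right) - 5 = -70 - 5 = -75$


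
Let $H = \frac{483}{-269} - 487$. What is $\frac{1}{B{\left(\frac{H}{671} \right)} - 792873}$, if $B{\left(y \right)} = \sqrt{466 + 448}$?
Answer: $- \frac{792873}{628647593215} - \frac{\sqrt{914}}{628647593215} \approx -1.2613 \cdot 10^{-6}$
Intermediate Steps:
$H = - \frac{131486}{269}$ ($H = 483 \left(- \frac{1}{269}\right) - 487 = - \frac{483}{269} - 487 = - \frac{131486}{269} \approx -488.8$)
$B{\left(y \right)} = \sqrt{914}$
$\frac{1}{B{\left(\frac{H}{671} \right)} - 792873} = \frac{1}{\sqrt{914} - 792873} = \frac{1}{-792873 + \sqrt{914}}$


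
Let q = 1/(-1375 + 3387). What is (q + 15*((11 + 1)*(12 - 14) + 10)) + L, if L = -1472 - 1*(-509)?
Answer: -2360075/2012 ≈ -1173.0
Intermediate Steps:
L = -963 (L = -1472 + 509 = -963)
q = 1/2012 ≈ 0.00049702
(q + 15*((11 + 1)*(12 - 14) + 10)) + L = (1/2012 + 15*((11 + 1)*(12 - 14) + 10)) - 963 = (1/2012 + 15*(12*(-2) + 10)) - 963 = (1/2012 + 15*(-24 + 10)) - 963 = (1/2012 + 15*(-14)) - 963 = (1/2012 - 210) - 963 = -422519/2012 - 963 = -2360075/2012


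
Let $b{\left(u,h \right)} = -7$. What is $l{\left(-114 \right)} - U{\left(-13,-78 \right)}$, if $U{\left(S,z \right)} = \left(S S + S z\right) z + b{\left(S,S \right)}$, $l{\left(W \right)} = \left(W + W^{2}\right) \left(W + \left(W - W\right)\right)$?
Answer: $-1376267$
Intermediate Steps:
$l{\left(W \right)} = W \left(W + W^{2}\right)$ ($l{\left(W \right)} = \left(W + W^{2}\right) \left(W + 0\right) = \left(W + W^{2}\right) W = W \left(W + W^{2}\right)$)
$U{\left(S,z \right)} = -7 + z \left(S^{2} + S z\right)$ ($U{\left(S,z \right)} = \left(S S + S z\right) z - 7 = \left(S^{2} + S z\right) z - 7 = z \left(S^{2} + S z\right) - 7 = -7 + z \left(S^{2} + S z\right)$)
$l{\left(-114 \right)} - U{\left(-13,-78 \right)} = \left(-114\right)^{2} \left(1 - 114\right) - \left(-7 - 13 \left(-78\right)^{2} - 78 \left(-13\right)^{2}\right) = 12996 \left(-113\right) - \left(-7 - 79092 - 13182\right) = -1468548 - \left(-7 - 79092 - 13182\right) = -1468548 - -92281 = -1468548 + 92281 = -1376267$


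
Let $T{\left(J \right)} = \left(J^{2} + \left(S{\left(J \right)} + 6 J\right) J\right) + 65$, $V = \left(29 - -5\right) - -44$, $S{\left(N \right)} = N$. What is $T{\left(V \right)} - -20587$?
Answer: $69324$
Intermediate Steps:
$V = 78$ ($V = \left(29 + 5\right) + 44 = 34 + 44 = 78$)
$T{\left(J \right)} = 65 + 8 J^{2}$ ($T{\left(J \right)} = \left(J^{2} + \left(J + 6 J\right) J\right) + 65 = \left(J^{2} + 7 J J\right) + 65 = \left(J^{2} + 7 J^{2}\right) + 65 = 8 J^{2} + 65 = 65 + 8 J^{2}$)
$T{\left(V \right)} - -20587 = \left(65 + 8 \cdot 78^{2}\right) - -20587 = \left(65 + 8 \cdot 6084\right) + 20587 = \left(65 + 48672\right) + 20587 = 48737 + 20587 = 69324$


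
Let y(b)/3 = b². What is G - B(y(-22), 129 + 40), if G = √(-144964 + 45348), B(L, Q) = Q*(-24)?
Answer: 4056 + 4*I*√6226 ≈ 4056.0 + 315.62*I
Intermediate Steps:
y(b) = 3*b²
B(L, Q) = -24*Q
G = 4*I*√6226 (G = √(-99616) = 4*I*√6226 ≈ 315.62*I)
G - B(y(-22), 129 + 40) = 4*I*√6226 - (-24)*(129 + 40) = 4*I*√6226 - (-24)*169 = 4*I*√6226 - 1*(-4056) = 4*I*√6226 + 4056 = 4056 + 4*I*√6226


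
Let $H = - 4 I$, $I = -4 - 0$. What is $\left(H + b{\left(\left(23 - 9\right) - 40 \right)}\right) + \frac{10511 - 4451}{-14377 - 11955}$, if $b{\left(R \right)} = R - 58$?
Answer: $- \frac{449159}{6583} \approx -68.23$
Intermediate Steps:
$I = -4$ ($I = -4 + 0 = -4$)
$b{\left(R \right)} = -58 + R$ ($b{\left(R \right)} = R - 58 = -58 + R$)
$H = 16$ ($H = \left(-4\right) \left(-4\right) = 16$)
$\left(H + b{\left(\left(23 - 9\right) - 40 \right)}\right) + \frac{10511 - 4451}{-14377 - 11955} = \left(16 + \left(-58 + \left(\left(23 - 9\right) - 40\right)\right)\right) + \frac{10511 - 4451}{-14377 - 11955} = \left(16 + \left(-58 + \left(14 - 40\right)\right)\right) + \frac{6060}{-26332} = \left(16 - 84\right) + 6060 \left(- \frac{1}{26332}\right) = \left(16 - 84\right) - \frac{1515}{6583} = -68 - \frac{1515}{6583} = - \frac{449159}{6583}$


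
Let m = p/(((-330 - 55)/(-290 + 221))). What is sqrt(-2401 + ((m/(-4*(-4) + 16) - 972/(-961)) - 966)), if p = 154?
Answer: I*sqrt(1293554455)/620 ≈ 58.01*I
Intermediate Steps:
m = 138/5 (m = 154/(((-330 - 55)/(-290 + 221))) = 154/((-385/(-69))) = 154/((-385*(-1/69))) = 154/(385/69) = 154*(69/385) = 138/5 ≈ 27.600)
sqrt(-2401 + ((m/(-4*(-4) + 16) - 972/(-961)) - 966)) = sqrt(-2401 + ((138/(5*(-4*(-4) + 16)) - 972/(-961)) - 966)) = sqrt(-2401 + ((138/(5*(16 + 16)) - 972*(-1/961)) - 966)) = sqrt(-2401 + (((138/5)/32 + 972/961) - 966)) = sqrt(-2401 + (((138/5)*(1/32) + 972/961) - 966)) = sqrt(-2401 + ((69/80 + 972/961) - 966)) = sqrt(-2401 + (144069/76880 - 966)) = sqrt(-2401 - 74122011/76880) = sqrt(-258710891/76880) = I*sqrt(1293554455)/620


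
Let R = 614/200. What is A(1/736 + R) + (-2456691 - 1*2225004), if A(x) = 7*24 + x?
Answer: -86140040287/18400 ≈ -4.6815e+6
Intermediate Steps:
R = 307/100 (R = 614*(1/200) = 307/100 ≈ 3.0700)
A(x) = 168 + x
A(1/736 + R) + (-2456691 - 1*2225004) = (168 + (1/736 + 307/100)) + (-2456691 - 1*2225004) = (168 + (1/736 + 307/100)) + (-2456691 - 2225004) = (168 + 56513/18400) - 4681695 = 3147713/18400 - 4681695 = -86140040287/18400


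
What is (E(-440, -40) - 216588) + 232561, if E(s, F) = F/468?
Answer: 1868831/117 ≈ 15973.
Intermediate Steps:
E(s, F) = F/468 (E(s, F) = F*(1/468) = F/468)
(E(-440, -40) - 216588) + 232561 = ((1/468)*(-40) - 216588) + 232561 = (-10/117 - 216588) + 232561 = -25340806/117 + 232561 = 1868831/117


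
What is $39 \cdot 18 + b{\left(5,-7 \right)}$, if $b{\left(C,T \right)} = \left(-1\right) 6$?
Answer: $696$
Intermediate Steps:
$b{\left(C,T \right)} = -6$
$39 \cdot 18 + b{\left(5,-7 \right)} = 39 \cdot 18 - 6 = 702 - 6 = 696$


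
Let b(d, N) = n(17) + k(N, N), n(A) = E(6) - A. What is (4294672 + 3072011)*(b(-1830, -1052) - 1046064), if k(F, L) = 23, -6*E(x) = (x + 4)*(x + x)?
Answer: -7706125019274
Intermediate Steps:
E(x) = -x*(4 + x)/3 (E(x) = -(x + 4)*(x + x)/6 = -(4 + x)*2*x/6 = -x*(4 + x)/3)
n(A) = -20 - A (n(A) = -1/3*6*(4 + 6) - A = -1/3*6*10 - A = -20 - A)
b(d, N) = -14 (b(d, N) = (-20 - 1*17) + 23 = (-20 - 17) + 23 = -37 + 23 = -14)
(4294672 + 3072011)*(b(-1830, -1052) - 1046064) = (4294672 + 3072011)*(-14 - 1046064) = 7366683*(-1046078) = -7706125019274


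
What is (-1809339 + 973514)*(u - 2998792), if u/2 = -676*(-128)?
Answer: 2361820792200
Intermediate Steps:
u = 173056 (u = 2*(-676*(-128)) = 2*86528 = 173056)
(-1809339 + 973514)*(u - 2998792) = (-1809339 + 973514)*(173056 - 2998792) = -835825*(-2825736) = 2361820792200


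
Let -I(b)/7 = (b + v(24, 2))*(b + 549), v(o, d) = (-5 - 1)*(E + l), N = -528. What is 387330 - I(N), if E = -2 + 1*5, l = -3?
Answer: 309714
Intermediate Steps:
E = 3 (E = -2 + 5 = 3)
v(o, d) = 0 (v(o, d) = (-5 - 1)*(3 - 3) = -6*0 = 0)
I(b) = -7*b*(549 + b) (I(b) = -7*(b + 0)*(b + 549) = -7*b*(549 + b))
387330 - I(N) = 387330 - 7*(-528)*(-549 - 1*(-528)) = 387330 - 7*(-528)*(-549 + 528) = 387330 - 7*(-528)*(-21) = 387330 - 1*77616 = 387330 - 77616 = 309714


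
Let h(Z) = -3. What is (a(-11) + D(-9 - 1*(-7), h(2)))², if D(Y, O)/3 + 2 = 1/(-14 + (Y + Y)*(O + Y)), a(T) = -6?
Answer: 529/4 ≈ 132.25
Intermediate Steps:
D(Y, O) = -6 + 3/(-14 + 2*Y*(O + Y)) (D(Y, O) = -6 + 3/(-14 + (Y + Y)*(O + Y)) = -6 + 3/(-14 + (2*Y)*(O + Y)) = -6 + 3/(-14 + 2*Y*(O + Y)))
(a(-11) + D(-9 - 1*(-7), h(2)))² = (-6 + (87/2 - 6*(-9 - 1*(-7))² - 6*(-3)*(-9 - 1*(-7)))/(-7 + (-9 - 1*(-7))² - 3*(-9 - 1*(-7))))² = (-6 + (87/2 - 6*(-9 + 7)² - 6*(-3)*(-9 + 7))/(-7 + (-9 + 7)² - 3*(-9 + 7)))² = (-6 + (87/2 - 6*(-2)² - 6*(-3)*(-2))/(-7 + (-2)² - 3*(-2)))² = (-6 + (87/2 - 6*4 - 36)/(-7 + 4 + 6))² = (-6 + (87/2 - 24 - 36)/3)² = (-6 + (⅓)*(-33/2))² = (-6 - 11/2)² = (-23/2)² = 529/4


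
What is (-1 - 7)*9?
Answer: -72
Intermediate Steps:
(-1 - 7)*9 = -8*9 = -72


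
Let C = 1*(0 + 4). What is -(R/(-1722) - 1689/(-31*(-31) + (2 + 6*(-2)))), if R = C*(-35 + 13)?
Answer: 470795/272937 ≈ 1.7249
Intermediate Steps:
C = 4 (C = 1*4 = 4)
R = -88 (R = 4*(-35 + 13) = 4*(-22) = -88)
-(R/(-1722) - 1689/(-31*(-31) + (2 + 6*(-2)))) = -(-88/(-1722) - 1689/(-31*(-31) + (2 + 6*(-2)))) = -(-88*(-1/1722) - 1689/(961 + (2 - 12))) = -(44/861 - 1689/(961 - 10)) = -(44/861 - 1689/951) = -(44/861 - 1689*1/951) = -(44/861 - 563/317) = -1*(-470795/272937) = 470795/272937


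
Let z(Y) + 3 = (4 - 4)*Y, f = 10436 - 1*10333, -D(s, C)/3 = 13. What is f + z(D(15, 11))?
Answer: 100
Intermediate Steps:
D(s, C) = -39 (D(s, C) = -3*13 = -39)
f = 103 (f = 10436 - 10333 = 103)
z(Y) = -3 (z(Y) = -3 + (4 - 4)*Y = -3 + 0*Y = -3 + 0 = -3)
f + z(D(15, 11)) = 103 - 3 = 100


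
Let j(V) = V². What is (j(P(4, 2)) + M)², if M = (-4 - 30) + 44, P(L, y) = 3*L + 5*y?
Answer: 244036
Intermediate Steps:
M = 10 (M = -34 + 44 = 10)
(j(P(4, 2)) + M)² = ((3*4 + 5*2)² + 10)² = ((12 + 10)² + 10)² = (22² + 10)² = (484 + 10)² = 494² = 244036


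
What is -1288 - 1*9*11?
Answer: -1387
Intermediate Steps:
-1288 - 1*9*11 = -1288 - 9*11 = -1288 - 1*99 = -1288 - 99 = -1387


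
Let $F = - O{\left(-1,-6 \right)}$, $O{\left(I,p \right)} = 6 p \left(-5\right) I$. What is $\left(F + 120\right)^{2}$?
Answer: $90000$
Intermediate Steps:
$O{\left(I,p \right)} = - 30 I p$ ($O{\left(I,p \right)} = - 30 p I = - 30 I p$)
$F = 180$ ($F = - \left(-30\right) \left(-1\right) \left(-6\right) = \left(-1\right) \left(-180\right) = 180$)
$\left(F + 120\right)^{2} = \left(180 + 120\right)^{2} = 300^{2} = 90000$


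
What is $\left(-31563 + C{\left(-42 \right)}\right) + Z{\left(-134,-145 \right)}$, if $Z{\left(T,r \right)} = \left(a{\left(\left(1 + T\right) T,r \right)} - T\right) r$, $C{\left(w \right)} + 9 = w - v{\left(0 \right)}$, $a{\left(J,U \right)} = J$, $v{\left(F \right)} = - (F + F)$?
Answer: $-2635234$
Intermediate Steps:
$v{\left(F \right)} = - 2 F$
$C{\left(w \right)} = -9 + w$ ($C{\left(w \right)} = -9 + \left(w - \left(-2\right) 0\right) = -9 + \left(w - 0\right) = -9 + \left(w + 0\right) = -9 + w$)
$Z{\left(T,r \right)} = r \left(- T + T \left(1 + T\right)\right)$ ($Z{\left(T,r \right)} = \left(\left(1 + T\right) T - T\right) r = \left(T \left(1 + T\right) - T\right) r = \left(- T + T \left(1 + T\right)\right) r = r \left(- T + T \left(1 + T\right)\right)$)
$\left(-31563 + C{\left(-42 \right)}\right) + Z{\left(-134,-145 \right)} = \left(-31563 - 51\right) - 145 \left(-134\right)^{2} = \left(-31563 - 51\right) - 2603620 = -31614 - 2603620 = -2635234$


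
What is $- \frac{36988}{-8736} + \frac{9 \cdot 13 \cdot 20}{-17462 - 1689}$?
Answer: $\frac{24568391}{5975112} \approx 4.1118$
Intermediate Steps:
$- \frac{36988}{-8736} + \frac{9 \cdot 13 \cdot 20}{-17462 - 1689} = \left(-36988\right) \left(- \frac{1}{8736}\right) + \frac{117 \cdot 20}{-17462 - 1689} = \frac{1321}{312} + \frac{2340}{-19151} = \frac{1321}{312} + 2340 \left(- \frac{1}{19151}\right) = \frac{1321}{312} - \frac{2340}{19151} = \frac{24568391}{5975112}$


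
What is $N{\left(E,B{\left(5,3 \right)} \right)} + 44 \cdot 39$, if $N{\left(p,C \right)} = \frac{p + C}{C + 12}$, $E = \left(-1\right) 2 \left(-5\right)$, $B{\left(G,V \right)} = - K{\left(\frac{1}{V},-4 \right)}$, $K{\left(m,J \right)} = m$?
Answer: $\frac{60089}{35} \approx 1716.8$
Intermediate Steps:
$B{\left(G,V \right)} = - \frac{1}{V}$
$E = 10$ ($E = \left(-2\right) \left(-5\right) = 10$)
$N{\left(p,C \right)} = \frac{C + p}{12 + C}$
$N{\left(E,B{\left(5,3 \right)} \right)} + 44 \cdot 39 = \frac{- \frac{1}{3} + 10}{12 - \frac{1}{3}} + 44 \cdot 39 = \frac{\left(-1\right) \frac{1}{3} + 10}{12 - \frac{1}{3}} + 1716 = \frac{- \frac{1}{3} + 10}{12 - \frac{1}{3}} + 1716 = \frac{1}{\frac{35}{3}} \cdot \frac{29}{3} + 1716 = \frac{3}{35} \cdot \frac{29}{3} + 1716 = \frac{29}{35} + 1716 = \frac{60089}{35}$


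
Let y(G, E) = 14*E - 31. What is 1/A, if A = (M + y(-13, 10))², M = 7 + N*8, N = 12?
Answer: 1/44944 ≈ 2.2250e-5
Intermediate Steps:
y(G, E) = -31 + 14*E
M = 103 (M = 7 + 12*8 = 7 + 96 = 103)
A = 44944 (A = (103 + (-31 + 14*10))² = (103 + (-31 + 140))² = (103 + 109)² = 212² = 44944)
1/A = 1/44944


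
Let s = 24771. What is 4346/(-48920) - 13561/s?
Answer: -385529443/605898660 ≈ -0.63629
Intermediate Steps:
4346/(-48920) - 13561/s = 4346/(-48920) - 13561/24771 = 4346*(-1/48920) - 13561*1/24771 = -2173/24460 - 13561/24771 = -385529443/605898660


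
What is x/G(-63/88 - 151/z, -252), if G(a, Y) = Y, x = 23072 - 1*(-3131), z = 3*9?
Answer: -26203/252 ≈ -103.98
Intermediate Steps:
z = 27
x = 26203 (x = 23072 + 3131 = 26203)
x/G(-63/88 - 151/z, -252) = 26203/(-252) = 26203*(-1/252) = -26203/252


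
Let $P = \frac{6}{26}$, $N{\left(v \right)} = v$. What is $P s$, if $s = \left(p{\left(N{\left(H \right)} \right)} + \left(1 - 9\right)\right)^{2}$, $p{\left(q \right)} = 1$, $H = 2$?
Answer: $\frac{147}{13} \approx 11.308$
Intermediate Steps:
$P = \frac{3}{13}$ ($P = 6 \cdot \frac{1}{26} = \frac{3}{13} \approx 0.23077$)
$s = 49$ ($s = \left(1 + \left(1 - 9\right)\right)^{2} = \left(1 - 8\right)^{2} = \left(-7\right)^{2} = 49$)
$P s = \frac{3}{13} \cdot 49 = \frac{147}{13}$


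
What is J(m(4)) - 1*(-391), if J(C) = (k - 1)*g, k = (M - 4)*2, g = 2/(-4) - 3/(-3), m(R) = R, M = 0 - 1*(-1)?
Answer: 775/2 ≈ 387.50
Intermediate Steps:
M = 1 (M = 0 + 1 = 1)
g = 1/2 (g = 2*(-1/4) - 3*(-1/3) = -1/2 + 1 = 1/2 ≈ 0.50000)
k = -6 (k = (1 - 4)*2 = -3*2 = -6)
J(C) = -7/2 (J(C) = (-6 - 1)*(1/2) = -7*1/2 = -7/2)
J(m(4)) - 1*(-391) = -7/2 - 1*(-391) = -7/2 + 391 = 775/2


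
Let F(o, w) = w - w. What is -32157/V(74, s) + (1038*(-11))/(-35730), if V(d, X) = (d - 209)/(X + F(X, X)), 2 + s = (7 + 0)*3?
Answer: 26953042/5955 ≈ 4526.1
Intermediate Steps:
F(o, w) = 0
s = 19 (s = -2 + (7 + 0)*3 = -2 + 7*3 = -2 + 21 = 19)
V(d, X) = (-209 + d)/X (V(d, X) = (d - 209)/(X + 0) = (-209 + d)/X)
-32157/V(74, s) + (1038*(-11))/(-35730) = -32157*19/(-209 + 74) + (1038*(-11))/(-35730) = -32157/((1/19)*(-135)) - 11418*(-1/35730) = -32157/(-135/19) + 1903/5955 = -32157*(-19/135) + 1903/5955 = 22629/5 + 1903/5955 = 26953042/5955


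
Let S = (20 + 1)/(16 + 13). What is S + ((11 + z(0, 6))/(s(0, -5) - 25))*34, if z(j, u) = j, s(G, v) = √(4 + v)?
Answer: -129002/9077 - 187*I/313 ≈ -14.212 - 0.59744*I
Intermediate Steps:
S = 21/29 ≈ 0.72414
S + ((11 + z(0, 6))/(s(0, -5) - 25))*34 = 21/29 + ((11 + 0)/(√(4 - 5) - 25))*34 = 21/29 + (11/(√(-1) - 25))*34 = 21/29 + (11/(I - 25))*34 = 21/29 + (11/(-25 + I))*34 = 21/29 + (11*((-25 - I)/626))*34 = 21/29 + (11*(-25 - I)/626)*34 = 21/29 + 187*(-25 - I)/313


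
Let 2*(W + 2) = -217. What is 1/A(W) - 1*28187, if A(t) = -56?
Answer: -1578473/56 ≈ -28187.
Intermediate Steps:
W = -221/2 (W = -2 + (1/2)*(-217) = -2 - 217/2 = -221/2 ≈ -110.50)
1/A(W) - 1*28187 = 1/(-56) - 1*28187 = -1/56 - 28187 = -1578473/56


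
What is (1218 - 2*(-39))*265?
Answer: 343440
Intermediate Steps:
(1218 - 2*(-39))*265 = (1218 + 78)*265 = 1296*265 = 343440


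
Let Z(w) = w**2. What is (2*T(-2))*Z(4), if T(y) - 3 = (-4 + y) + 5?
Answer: 64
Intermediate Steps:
T(y) = 4 + y (T(y) = 3 + ((-4 + y) + 5) = 3 + (1 + y) = 4 + y)
(2*T(-2))*Z(4) = (2*(4 - 2))*4**2 = (2*2)*16 = 4*16 = 64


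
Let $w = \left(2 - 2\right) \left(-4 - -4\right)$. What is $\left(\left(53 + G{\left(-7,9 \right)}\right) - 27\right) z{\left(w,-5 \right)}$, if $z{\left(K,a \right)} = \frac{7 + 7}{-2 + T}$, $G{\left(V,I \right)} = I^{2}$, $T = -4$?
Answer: $- \frac{749}{3} \approx -249.67$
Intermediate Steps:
$w = 0$ ($w = 0 \left(-4 + 4\right) = 0 \cdot 0 = 0$)
$z{\left(K,a \right)} = - \frac{7}{3}$ ($z{\left(K,a \right)} = \frac{7 + 7}{-2 - 4} = \frac{14}{-6} = 14 \left(- \frac{1}{6}\right) = - \frac{7}{3}$)
$\left(\left(53 + G{\left(-7,9 \right)}\right) - 27\right) z{\left(w,-5 \right)} = \left(\left(53 + 9^{2}\right) - 27\right) \left(- \frac{7}{3}\right) = \left(\left(53 + 81\right) - 27\right) \left(- \frac{7}{3}\right) = \left(134 - 27\right) \left(- \frac{7}{3}\right) = 107 \left(- \frac{7}{3}\right) = - \frac{749}{3}$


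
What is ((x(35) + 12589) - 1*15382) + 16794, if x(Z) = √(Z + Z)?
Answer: 14001 + √70 ≈ 14009.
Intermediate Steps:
x(Z) = √2*√Z (x(Z) = √(2*Z) = √2*√Z)
((x(35) + 12589) - 1*15382) + 16794 = ((√2*√35 + 12589) - 1*15382) + 16794 = ((√70 + 12589) - 15382) + 16794 = ((12589 + √70) - 15382) + 16794 = (-2793 + √70) + 16794 = 14001 + √70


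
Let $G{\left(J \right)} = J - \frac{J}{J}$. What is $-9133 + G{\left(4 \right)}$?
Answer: $-9130$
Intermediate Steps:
$G{\left(J \right)} = -1 + J$ ($G{\left(J \right)} = J - 1 = -1 + J$)
$-9133 + G{\left(4 \right)} = -9133 + \left(-1 + 4\right) = -9133 + 3 = -9130$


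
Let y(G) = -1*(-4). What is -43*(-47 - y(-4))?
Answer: 2193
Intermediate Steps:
y(G) = 4
-43*(-47 - y(-4)) = -43*(-47 - 1*4) = -43*(-47 - 4) = -43*(-51) = 2193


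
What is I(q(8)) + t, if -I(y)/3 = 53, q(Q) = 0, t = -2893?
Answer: -3052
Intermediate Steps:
I(y) = -159 (I(y) = -3*53 = -159)
I(q(8)) + t = -159 - 2893 = -3052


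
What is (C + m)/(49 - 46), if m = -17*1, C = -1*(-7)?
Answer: -10/3 ≈ -3.3333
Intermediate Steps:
C = 7
m = -17
(C + m)/(49 - 46) = (7 - 17)/(49 - 46) = -10/3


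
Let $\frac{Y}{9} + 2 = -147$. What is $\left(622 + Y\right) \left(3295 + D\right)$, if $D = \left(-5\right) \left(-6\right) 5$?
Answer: $-2476955$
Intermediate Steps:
$D = 150$ ($D = 30 \cdot 5 = 150$)
$Y = -1341$ ($Y = -18 + 9 \left(-147\right) = -18 - 1323 = -1341$)
$\left(622 + Y\right) \left(3295 + D\right) = \left(622 - 1341\right) \left(3295 + 150\right) = \left(-719\right) 3445 = -2476955$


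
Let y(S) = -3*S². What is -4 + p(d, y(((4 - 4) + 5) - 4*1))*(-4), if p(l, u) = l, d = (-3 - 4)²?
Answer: -200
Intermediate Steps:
d = 49 (d = (-7)² = 49)
-4 + p(d, y(((4 - 4) + 5) - 4*1))*(-4) = -4 + 49*(-4) = -4 - 196 = -200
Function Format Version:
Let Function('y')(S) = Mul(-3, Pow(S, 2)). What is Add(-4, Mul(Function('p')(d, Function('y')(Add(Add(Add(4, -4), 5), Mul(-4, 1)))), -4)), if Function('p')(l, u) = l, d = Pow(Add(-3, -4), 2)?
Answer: -200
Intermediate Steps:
d = 49 (d = Pow(-7, 2) = 49)
Add(-4, Mul(Function('p')(d, Function('y')(Add(Add(Add(4, -4), 5), Mul(-4, 1)))), -4)) = Add(-4, Mul(49, -4)) = Add(-4, -196) = -200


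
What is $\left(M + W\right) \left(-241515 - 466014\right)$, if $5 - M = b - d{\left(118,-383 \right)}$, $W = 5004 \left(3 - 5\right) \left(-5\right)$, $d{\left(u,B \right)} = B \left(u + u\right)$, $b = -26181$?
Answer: $10020025698$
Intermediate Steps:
$d{\left(u,B \right)} = 2 B u$ ($d{\left(u,B \right)} = B 2 u = 2 B u$)
$W = 50040$ ($W = 5004 \left(\left(-2\right) \left(-5\right)\right) = 5004 \cdot 10 = 50040$)
$M = -64202$ ($M = 5 - \left(-26181 - 2 \left(-383\right) 118\right) = 5 - \left(-26181 - -90388\right) = 5 - \left(-26181 + 90388\right) = 5 - 64207 = -64202$)
$\left(M + W\right) \left(-241515 - 466014\right) = \left(-64202 + 50040\right) \left(-241515 - 466014\right) = \left(-14162\right) \left(-707529\right) = 10020025698$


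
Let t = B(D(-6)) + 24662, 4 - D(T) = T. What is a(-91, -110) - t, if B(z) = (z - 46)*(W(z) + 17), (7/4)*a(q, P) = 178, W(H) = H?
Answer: -165118/7 ≈ -23588.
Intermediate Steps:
D(T) = 4 - T
a(q, P) = 712/7 (a(q, P) = (4/7)*178 = 712/7)
B(z) = (-46 + z)*(17 + z) (B(z) = (z - 46)*(z + 17) = (-46 + z)*(17 + z))
t = 23690 (t = (-782 + (4 - 1*(-6))**2 - 29*(4 - 1*(-6))) + 24662 = (-782 + (4 + 6)**2 - 29*(4 + 6)) + 24662 = (-782 + 10**2 - 29*10) + 24662 = (-782 + 100 - 290) + 24662 = -972 + 24662 = 23690)
a(-91, -110) - t = 712/7 - 1*23690 = 712/7 - 23690 = -165118/7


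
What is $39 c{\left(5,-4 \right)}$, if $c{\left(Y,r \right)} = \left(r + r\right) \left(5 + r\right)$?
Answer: $-312$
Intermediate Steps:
$c{\left(Y,r \right)} = 2 r \left(5 + r\right)$
$39 c{\left(5,-4 \right)} = 39 \cdot 2 \left(-4\right) \left(5 - 4\right) = 39 \cdot 2 \left(-4\right) 1 = 39 \left(-8\right) = -312$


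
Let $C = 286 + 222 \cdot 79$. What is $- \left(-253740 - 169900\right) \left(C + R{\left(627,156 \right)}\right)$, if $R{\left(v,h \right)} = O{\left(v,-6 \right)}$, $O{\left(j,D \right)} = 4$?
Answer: $7552653920$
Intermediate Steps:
$R{\left(v,h \right)} = 4$
$C = 17824$ ($C = 286 + 17538 = 17824$)
$- \left(-253740 - 169900\right) \left(C + R{\left(627,156 \right)}\right) = - \left(-253740 - 169900\right) \left(17824 + 4\right) = - \left(-423640\right) 17828 = \left(-1\right) \left(-7552653920\right) = 7552653920$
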